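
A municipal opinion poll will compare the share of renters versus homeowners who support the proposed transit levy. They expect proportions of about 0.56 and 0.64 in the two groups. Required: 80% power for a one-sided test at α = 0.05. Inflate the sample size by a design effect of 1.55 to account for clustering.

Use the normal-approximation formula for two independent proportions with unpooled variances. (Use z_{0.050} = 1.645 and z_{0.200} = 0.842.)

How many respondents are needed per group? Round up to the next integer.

n = (z_α + z_β)² · [p₁(1−p₁) + p₂(1−p₂)] / (p₁ − p₂)²
  = (1.645 + 0.842)² · (0.56·0.44 + 0.64·0.36) / (-0.08)²
  = (2.487)² · (0.2464 + 0.2304) / 0.0064
  = 6.1852 · 0.4768 / 0.0064
  = 460.80
Design effect: 1.55 × 460.80 = 714.23.
Round up → n = 715 per group.

n = 715 per group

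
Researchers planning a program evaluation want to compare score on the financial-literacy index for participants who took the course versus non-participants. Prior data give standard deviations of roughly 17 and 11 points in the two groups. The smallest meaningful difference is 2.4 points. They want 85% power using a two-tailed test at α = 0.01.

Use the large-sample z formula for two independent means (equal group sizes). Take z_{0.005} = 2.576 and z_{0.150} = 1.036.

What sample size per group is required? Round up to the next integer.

n = (z_{α/2} + z_β)² · (σ₁² + σ₂²) / δ²
  = (2.576 + 1.036)² · (17² + 11² = 410) / 2.4²
  = 13.0465 · 410 / 5.76
  = 928.66
Round up → n = 929 per group.

n = 929 per group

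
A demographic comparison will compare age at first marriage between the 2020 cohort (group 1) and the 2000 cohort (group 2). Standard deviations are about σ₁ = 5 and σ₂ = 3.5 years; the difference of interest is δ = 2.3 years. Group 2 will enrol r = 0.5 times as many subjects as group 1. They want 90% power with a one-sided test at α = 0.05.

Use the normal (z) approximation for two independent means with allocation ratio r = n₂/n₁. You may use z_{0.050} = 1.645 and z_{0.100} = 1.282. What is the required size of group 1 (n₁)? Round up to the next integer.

n₁ = (z_α + z_β)² · (σ₁² + σ₂²/r) / δ²
   = (1.645 + 1.282)² · (5² + 3.5²/0.5) / 2.3²
   = 8.5673 · (25 + 24.5) / 5.29
   = 8.5673 · 49.5 / 5.29
   = 80.17
Round up → n₁ = 81; n₂ = r·n₁ = 0.5 × 81 = 41.

n₁ = 81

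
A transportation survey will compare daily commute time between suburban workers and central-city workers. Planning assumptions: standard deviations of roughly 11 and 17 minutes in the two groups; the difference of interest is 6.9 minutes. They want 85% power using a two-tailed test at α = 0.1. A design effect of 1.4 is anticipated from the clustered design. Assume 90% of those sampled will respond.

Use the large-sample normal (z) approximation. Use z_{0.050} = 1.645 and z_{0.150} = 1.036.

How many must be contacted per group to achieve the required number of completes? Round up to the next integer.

n = 97 per group

n = (z_{α/2} + z_β)² · (σ₁² + σ₂²) / δ²
  = (1.645 + 1.036)² · (11² + 17² = 410) / 6.9²
  = 7.1878 · 410 / 47.61
  = 61.90
Design effect: 1.4 × 61.90 = 86.66.
Adjust for 90% response: 86.66 / 0.90 = 96.29.
Round up → n = 97 per group.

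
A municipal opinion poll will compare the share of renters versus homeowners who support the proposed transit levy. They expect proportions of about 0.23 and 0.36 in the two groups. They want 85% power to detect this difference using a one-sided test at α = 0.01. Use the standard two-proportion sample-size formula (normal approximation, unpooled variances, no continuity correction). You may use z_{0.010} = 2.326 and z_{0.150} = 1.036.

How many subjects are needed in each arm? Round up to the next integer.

n = (z_α + z_β)² · [p₁(1−p₁) + p₂(1−p₂)] / (p₁ − p₂)²
  = (2.326 + 1.036)² · (0.23·0.77 + 0.36·0.64) / (-0.13)²
  = (3.362)² · (0.1771 + 0.2304) / 0.0169
  = 11.3030 · 0.4075 / 0.0169
  = 272.54
Round up → n = 273 per group.

n = 273 per group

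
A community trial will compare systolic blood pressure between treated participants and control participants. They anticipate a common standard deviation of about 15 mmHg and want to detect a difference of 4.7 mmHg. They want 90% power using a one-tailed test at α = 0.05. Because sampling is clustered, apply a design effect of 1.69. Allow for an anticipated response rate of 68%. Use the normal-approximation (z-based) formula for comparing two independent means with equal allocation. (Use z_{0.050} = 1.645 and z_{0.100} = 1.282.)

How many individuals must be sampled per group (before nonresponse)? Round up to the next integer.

n = 434 per group

n = (z_α + z_β)² · (σ₁² + σ₂²) / δ²
  = (1.645 + 1.282)² · (2·15² = 450) / 4.7²
  = 8.5673 · 450 / 22.09
  = 174.53
Design effect: 1.69 × 174.53 = 294.95.
Adjust for 68% response: 294.95 / 0.68 = 433.75.
Round up → n = 434 per group.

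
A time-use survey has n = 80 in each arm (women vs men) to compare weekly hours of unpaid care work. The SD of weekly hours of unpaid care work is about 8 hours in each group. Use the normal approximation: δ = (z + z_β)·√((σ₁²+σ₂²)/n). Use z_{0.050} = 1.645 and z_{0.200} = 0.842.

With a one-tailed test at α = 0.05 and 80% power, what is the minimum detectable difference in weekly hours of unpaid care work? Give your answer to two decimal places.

δ = (z_α + z_β) · √((σ₁²+σ₂²)/n)
  = (1.645 + 0.842) · √(128/80)
  = 2.487 · √1.6
  = 2.487 · 1.2649
  = 3.1458

Minimum detectable difference ≈ 3.15 hours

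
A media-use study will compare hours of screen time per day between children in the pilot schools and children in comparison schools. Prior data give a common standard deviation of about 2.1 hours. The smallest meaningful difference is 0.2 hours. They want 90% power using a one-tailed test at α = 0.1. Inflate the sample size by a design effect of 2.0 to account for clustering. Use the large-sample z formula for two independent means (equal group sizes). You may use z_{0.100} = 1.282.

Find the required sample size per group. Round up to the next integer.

n = 2900 per group

n = (z_α + z_β)² · (σ₁² + σ₂²) / δ²
  = (1.282 + 1.282)² · (2·2.1² = 8.82) / 0.2²
  = 6.5741 · 8.82 / 0.04
  = 1449.59
Design effect: 2.0 × 1449.59 = 2899.18.
Round up → n = 2900 per group.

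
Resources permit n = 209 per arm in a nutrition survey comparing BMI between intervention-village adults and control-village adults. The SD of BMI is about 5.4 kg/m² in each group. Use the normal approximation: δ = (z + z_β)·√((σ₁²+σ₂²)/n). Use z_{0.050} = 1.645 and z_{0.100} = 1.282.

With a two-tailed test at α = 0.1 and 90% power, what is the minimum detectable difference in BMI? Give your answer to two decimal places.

δ = (z_{α/2} + z_β) · √((σ₁²+σ₂²)/n)
  = (1.645 + 1.282) · √(58.32/209)
  = 2.927 · √0.27904
  = 2.927 · 0.5282
  = 1.5462

Minimum detectable difference ≈ 1.55 kg/m²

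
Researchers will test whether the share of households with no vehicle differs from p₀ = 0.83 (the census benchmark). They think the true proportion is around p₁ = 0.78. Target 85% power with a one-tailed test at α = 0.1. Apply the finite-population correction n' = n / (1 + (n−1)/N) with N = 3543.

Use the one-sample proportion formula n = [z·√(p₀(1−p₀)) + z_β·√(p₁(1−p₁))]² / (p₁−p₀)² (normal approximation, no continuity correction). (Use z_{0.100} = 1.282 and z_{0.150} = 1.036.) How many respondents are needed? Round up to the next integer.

n = [z_α·√(p₀q₀) + z_β·√(p₁q₁)]² / (p₁ − p₀)²
  = [1.282·√(0.83·0.17) + 1.036·√(0.78·0.22)]² / (-0.05)²
  = [1.282·0.3756 + 1.036·0.4142]² / 0.0025
  = [0.9107]² / 0.0025
  = 331.76
Finite-population correction (N = 3543): 331.76 / (1 + (331.76 − 1)/3543) = 303.44.
Round up → n = 304.

n = 304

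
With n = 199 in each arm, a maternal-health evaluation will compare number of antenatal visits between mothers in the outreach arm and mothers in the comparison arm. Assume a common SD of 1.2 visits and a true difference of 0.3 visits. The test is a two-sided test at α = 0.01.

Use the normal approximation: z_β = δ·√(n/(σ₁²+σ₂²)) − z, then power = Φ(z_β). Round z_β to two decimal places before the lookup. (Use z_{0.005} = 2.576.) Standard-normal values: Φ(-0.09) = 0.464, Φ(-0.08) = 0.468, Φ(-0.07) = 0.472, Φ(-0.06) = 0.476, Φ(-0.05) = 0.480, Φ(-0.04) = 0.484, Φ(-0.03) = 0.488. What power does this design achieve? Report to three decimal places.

Power ≈ 0.468

z_β = δ·√(n/(σ₁²+σ₂²)) − z_{α/2}
    = 0.3 · √(199/2.88) − 2.576
    = 0.3 · 8.31247 − 2.576
    = 2.4937 − 2.576 = -0.0823 → -0.08
Power = Φ(-0.08) = 0.468.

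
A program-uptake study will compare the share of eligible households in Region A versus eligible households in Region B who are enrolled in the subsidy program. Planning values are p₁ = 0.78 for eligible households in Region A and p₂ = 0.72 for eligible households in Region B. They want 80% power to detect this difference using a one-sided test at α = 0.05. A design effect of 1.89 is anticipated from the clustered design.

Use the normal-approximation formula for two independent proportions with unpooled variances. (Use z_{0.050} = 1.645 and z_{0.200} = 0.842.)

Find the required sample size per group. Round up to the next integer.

n = (z_α + z_β)² · [p₁(1−p₁) + p₂(1−p₂)] / (p₁ − p₂)²
  = (1.645 + 0.842)² · (0.78·0.22 + 0.72·0.28) / (0.06)²
  = (2.487)² · (0.1716 + 0.2016) / 0.0036
  = 6.1852 · 0.3732 / 0.0036
  = 641.20
Design effect: 1.89 × 641.20 = 1211.86.
Round up → n = 1212 per group.

n = 1212 per group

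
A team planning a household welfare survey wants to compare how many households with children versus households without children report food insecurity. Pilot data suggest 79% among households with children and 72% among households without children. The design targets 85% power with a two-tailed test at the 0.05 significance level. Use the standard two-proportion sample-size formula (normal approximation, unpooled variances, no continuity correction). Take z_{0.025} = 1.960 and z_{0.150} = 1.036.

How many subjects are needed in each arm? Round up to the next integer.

n = (z_{α/2} + z_β)² · [p₁(1−p₁) + p₂(1−p₂)] / (p₁ − p₂)²
  = (1.960 + 1.036)² · (0.79·0.21 + 0.72·0.28) / (0.07)²
  = (2.996)² · (0.1659 + 0.2016) / 0.0049
  = 8.9760 · 0.3675 / 0.0049
  = 673.20
Round up → n = 674 per group.

n = 674 per group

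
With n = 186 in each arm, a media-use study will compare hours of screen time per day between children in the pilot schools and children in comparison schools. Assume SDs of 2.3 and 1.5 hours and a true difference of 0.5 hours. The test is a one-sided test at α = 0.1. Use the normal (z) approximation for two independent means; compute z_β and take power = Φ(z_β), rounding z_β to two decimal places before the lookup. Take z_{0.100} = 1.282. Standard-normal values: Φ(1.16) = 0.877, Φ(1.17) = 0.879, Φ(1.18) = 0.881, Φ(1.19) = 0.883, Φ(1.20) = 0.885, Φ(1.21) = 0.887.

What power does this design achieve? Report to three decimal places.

Power ≈ 0.885

z_β = δ·√(n/(σ₁²+σ₂²)) − z_α
    = 0.5 · √(186/7.54) − 1.282
    = 0.5 · 4.96673 − 1.282
    = 2.4834 − 1.282 = 1.2014 → 1.20
Power = Φ(1.20) = 0.885.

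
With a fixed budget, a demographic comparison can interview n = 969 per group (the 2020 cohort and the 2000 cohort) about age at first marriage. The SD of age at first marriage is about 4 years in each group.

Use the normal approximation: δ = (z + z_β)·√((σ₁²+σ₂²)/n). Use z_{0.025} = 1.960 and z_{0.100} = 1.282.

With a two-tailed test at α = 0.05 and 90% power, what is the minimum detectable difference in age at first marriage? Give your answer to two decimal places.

δ = (z_{α/2} + z_β) · √((σ₁²+σ₂²)/n)
  = (1.960 + 1.282) · √(32/969)
  = 3.242 · √0.03302
  = 3.242 · 0.1817
  = 0.5892

Minimum detectable difference ≈ 0.59 years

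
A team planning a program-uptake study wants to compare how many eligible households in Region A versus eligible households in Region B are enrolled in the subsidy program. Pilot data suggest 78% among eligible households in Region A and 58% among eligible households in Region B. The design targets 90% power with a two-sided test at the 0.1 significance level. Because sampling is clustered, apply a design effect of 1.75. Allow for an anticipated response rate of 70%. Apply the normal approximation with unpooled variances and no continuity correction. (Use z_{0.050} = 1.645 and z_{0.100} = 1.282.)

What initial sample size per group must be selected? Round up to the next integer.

n = (z_{α/2} + z_β)² · [p₁(1−p₁) + p₂(1−p₂)] / (p₁ − p₂)²
  = (1.645 + 1.282)² · (0.78·0.22 + 0.58·0.42) / (0.20)²
  = (2.927)² · (0.1716 + 0.2436) / 0.0400
  = 8.5673 · 0.4152 / 0.0400
  = 88.93
Design effect: 1.75 × 88.93 = 155.63.
Adjust for 70% response: 155.63 / 0.70 = 222.32.
Round up → n = 223 per group.

n = 223 per group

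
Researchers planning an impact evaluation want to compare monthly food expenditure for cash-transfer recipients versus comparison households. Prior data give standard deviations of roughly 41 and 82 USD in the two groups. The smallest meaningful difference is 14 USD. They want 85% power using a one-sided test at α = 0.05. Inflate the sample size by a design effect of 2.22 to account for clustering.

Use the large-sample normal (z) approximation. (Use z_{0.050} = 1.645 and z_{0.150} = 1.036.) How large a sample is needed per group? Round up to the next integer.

n = 685 per group

n = (z_α + z_β)² · (σ₁² + σ₂²) / δ²
  = (1.645 + 1.036)² · (41² + 82² = 8405) / 14²
  = 7.1878 · 8405 / 196
  = 308.23
Design effect: 2.22 × 308.23 = 684.27.
Round up → n = 685 per group.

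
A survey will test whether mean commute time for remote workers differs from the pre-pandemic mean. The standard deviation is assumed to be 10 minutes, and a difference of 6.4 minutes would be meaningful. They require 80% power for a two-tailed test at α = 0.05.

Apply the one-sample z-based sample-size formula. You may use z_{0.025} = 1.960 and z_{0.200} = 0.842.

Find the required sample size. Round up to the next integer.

n = 20

n = (z_{α/2} + z_β)² · σ² / δ²
  = (1.960 + 0.842)² · 10² / 6.4²
  = 7.8512 · 100 / 40.96
  = 19.17
Round up → n = 20.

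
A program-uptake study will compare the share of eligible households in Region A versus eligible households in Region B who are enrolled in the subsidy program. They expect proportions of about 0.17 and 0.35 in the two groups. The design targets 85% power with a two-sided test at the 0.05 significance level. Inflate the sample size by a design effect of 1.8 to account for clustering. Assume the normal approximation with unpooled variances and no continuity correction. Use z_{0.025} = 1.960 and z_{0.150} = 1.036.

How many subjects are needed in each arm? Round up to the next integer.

n = (z_{α/2} + z_β)² · [p₁(1−p₁) + p₂(1−p₂)] / (p₁ − p₂)²
  = (1.960 + 1.036)² · (0.17·0.83 + 0.35·0.65) / (-0.18)²
  = (2.996)² · (0.1411 + 0.2275) / 0.0324
  = 8.9760 · 0.3686 / 0.0324
  = 102.12
Design effect: 1.8 × 102.12 = 183.81.
Round up → n = 184 per group.

n = 184 per group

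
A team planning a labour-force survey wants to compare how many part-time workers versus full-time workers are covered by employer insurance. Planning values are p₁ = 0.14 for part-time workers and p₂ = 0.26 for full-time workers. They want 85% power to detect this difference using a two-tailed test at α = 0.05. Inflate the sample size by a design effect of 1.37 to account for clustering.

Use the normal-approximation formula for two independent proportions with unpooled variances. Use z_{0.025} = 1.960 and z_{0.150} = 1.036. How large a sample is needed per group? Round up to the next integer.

n = 268 per group

n = (z_{α/2} + z_β)² · [p₁(1−p₁) + p₂(1−p₂)] / (p₁ − p₂)²
  = (1.960 + 1.036)² · (0.14·0.86 + 0.26·0.74) / (-0.12)²
  = (2.996)² · (0.1204 + 0.1924) / 0.0144
  = 8.9760 · 0.3128 / 0.0144
  = 194.98
Design effect: 1.37 × 194.98 = 267.12.
Round up → n = 268 per group.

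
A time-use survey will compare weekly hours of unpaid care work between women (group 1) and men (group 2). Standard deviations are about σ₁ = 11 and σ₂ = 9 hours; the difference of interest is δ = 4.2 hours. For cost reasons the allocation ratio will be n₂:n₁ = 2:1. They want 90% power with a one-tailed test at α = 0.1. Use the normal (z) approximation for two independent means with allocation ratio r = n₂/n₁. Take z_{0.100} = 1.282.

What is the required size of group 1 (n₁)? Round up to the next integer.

n₁ = (z_α + z_β)² · (σ₁² + σ₂²/r) / δ²
   = (1.282 + 1.282)² · (11² + 9²/2) / 4.2²
   = 6.5741 · (121 + 40.5) / 17.64
   = 6.5741 · 161.5 / 17.64
   = 60.19
Round up → n₁ = 61; n₂ = r·n₁ = 2 × 61 = 122.

n₁ = 61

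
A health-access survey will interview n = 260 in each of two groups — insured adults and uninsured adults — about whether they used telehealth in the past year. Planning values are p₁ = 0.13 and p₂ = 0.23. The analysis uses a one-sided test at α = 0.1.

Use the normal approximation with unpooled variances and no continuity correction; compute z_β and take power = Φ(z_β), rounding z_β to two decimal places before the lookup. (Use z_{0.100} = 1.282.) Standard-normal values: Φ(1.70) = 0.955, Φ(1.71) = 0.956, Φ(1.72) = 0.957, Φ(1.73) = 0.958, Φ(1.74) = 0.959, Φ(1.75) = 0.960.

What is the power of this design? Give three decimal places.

Power ≈ 0.956

z_β = |p₁−p₂|·√(n/[p₁q₁+p₂q₂]) − z_α
    = 0.10 · √(260/0.2902) − 1.282
    = 0.10 · 29.9322 − 1.282
    = 2.9932 − 1.282 = 1.7112 → 1.71
Power = Φ(1.71) = 0.956.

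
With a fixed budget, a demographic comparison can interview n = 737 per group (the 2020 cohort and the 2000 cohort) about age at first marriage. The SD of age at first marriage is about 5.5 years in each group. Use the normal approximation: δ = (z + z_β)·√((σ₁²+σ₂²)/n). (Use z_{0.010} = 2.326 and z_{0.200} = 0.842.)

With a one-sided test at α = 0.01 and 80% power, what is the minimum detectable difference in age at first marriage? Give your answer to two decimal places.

δ = (z_α + z_β) · √((σ₁²+σ₂²)/n)
  = (2.326 + 0.842) · √(60.5/737)
  = 3.168 · √0.08209
  = 3.168 · 0.2865
  = 0.9077

Minimum detectable difference ≈ 0.91 years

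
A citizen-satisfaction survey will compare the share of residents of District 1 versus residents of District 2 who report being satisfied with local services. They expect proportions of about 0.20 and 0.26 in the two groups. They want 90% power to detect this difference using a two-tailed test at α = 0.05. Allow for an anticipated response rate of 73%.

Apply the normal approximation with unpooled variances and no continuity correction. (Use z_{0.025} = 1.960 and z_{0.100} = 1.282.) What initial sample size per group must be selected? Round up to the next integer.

n = 1410 per group

n = (z_{α/2} + z_β)² · [p₁(1−p₁) + p₂(1−p₂)] / (p₁ − p₂)²
  = (1.960 + 1.282)² · (0.20·0.80 + 0.26·0.74) / (-0.06)²
  = (3.242)² · (0.1600 + 0.1924) / 0.0036
  = 10.5106 · 0.3524 / 0.0036
  = 1028.87
Adjust for 73% response: 1028.87 / 0.73 = 1409.41.
Round up → n = 1410 per group.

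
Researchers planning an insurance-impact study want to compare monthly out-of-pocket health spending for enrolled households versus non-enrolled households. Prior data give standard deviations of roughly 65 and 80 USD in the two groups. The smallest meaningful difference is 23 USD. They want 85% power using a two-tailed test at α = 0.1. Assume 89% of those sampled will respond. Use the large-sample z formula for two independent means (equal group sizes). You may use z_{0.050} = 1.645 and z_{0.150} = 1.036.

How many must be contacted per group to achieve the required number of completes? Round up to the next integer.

n = 163 per group

n = (z_{α/2} + z_β)² · (σ₁² + σ₂²) / δ²
  = (1.645 + 1.036)² · (65² + 80² = 10625) / 23²
  = 7.1878 · 10625 / 529
  = 144.37
Adjust for 89% response: 144.37 / 0.89 = 162.21.
Round up → n = 163 per group.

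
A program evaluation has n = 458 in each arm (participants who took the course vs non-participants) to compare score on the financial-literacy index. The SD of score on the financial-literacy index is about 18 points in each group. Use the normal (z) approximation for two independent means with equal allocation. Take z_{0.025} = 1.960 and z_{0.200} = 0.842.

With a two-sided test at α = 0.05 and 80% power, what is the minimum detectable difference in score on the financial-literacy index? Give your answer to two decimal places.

δ = (z_{α/2} + z_β) · √((σ₁²+σ₂²)/n)
  = (1.960 + 0.842) · √(648/458)
  = 2.802 · √1.4148
  = 2.802 · 1.1895
  = 3.3329

Minimum detectable difference ≈ 3.33 points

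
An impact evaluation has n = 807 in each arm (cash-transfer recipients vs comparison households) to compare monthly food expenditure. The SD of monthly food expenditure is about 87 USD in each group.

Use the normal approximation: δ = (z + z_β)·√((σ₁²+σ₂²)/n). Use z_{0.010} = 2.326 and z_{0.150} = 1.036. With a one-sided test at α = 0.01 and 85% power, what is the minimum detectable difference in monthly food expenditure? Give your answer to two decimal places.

Minimum detectable difference ≈ 14.56 USD

δ = (z_α + z_β) · √((σ₁²+σ₂²)/n)
  = (2.326 + 1.036) · √(15138/807)
  = 3.362 · √18.7584
  = 3.362 · 4.3311
  = 14.5611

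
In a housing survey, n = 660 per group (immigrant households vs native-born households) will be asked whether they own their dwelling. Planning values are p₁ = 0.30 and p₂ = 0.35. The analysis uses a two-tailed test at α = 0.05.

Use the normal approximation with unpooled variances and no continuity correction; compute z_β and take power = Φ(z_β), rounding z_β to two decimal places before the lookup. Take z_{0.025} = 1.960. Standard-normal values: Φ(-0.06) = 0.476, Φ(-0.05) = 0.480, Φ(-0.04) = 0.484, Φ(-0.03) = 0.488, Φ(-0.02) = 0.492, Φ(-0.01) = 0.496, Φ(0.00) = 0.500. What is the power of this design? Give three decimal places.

z_β = |p₁−p₂|·√(n/[p₁q₁+p₂q₂]) − z_{α/2}
    = 0.05 · √(660/0.4375) − 1.960
    = 0.05 · 38.8403 − 1.960
    = 1.9420 − 1.960 = -0.0180 → -0.02
Power = Φ(-0.02) = 0.492.

Power ≈ 0.492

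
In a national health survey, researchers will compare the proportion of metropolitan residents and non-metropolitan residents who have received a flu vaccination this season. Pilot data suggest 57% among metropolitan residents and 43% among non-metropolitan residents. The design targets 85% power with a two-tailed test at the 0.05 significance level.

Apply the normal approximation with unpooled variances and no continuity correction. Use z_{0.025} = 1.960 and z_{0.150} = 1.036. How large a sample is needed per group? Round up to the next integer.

n = (z_{α/2} + z_β)² · [p₁(1−p₁) + p₂(1−p₂)] / (p₁ − p₂)²
  = (1.960 + 1.036)² · (0.57·0.43 + 0.43·0.57) / (0.14)²
  = (2.996)² · (0.2451 + 0.2451) / 0.0196
  = 8.9760 · 0.4902 / 0.0196
  = 224.49
Round up → n = 225 per group.

n = 225 per group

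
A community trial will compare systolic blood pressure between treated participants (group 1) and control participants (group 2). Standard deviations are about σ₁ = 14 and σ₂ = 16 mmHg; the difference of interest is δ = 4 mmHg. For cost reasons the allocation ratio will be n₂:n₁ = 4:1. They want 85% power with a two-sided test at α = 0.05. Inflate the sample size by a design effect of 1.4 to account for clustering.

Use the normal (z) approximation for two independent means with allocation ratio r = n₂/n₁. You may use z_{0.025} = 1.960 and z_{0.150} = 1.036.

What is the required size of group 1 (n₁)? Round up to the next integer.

n₁ = (z_{α/2} + z_β)² · (σ₁² + σ₂²/r) / δ²
   = (1.960 + 1.036)² · (14² + 16²/4) / 4²
   = 8.9760 · (196 + 64) / 16
   = 8.9760 · 260 / 16
   = 145.86
Design effect: 1.4 × 145.86 = 204.20.
Round up → n₁ = 205; n₂ = r·n₁ = 4 × 205 = 820.

n₁ = 205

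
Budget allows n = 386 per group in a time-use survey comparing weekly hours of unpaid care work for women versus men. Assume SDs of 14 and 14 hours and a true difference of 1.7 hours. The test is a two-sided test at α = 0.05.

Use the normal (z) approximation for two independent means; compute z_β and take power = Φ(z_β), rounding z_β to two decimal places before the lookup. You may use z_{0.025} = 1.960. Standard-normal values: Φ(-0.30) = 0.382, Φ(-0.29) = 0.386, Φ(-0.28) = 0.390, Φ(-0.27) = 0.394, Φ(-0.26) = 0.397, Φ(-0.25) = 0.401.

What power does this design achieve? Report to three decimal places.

z_β = δ·√(n/(σ₁²+σ₂²)) − z_{α/2}
    = 1.7 · √(386/392) − 1.960
    = 1.7 · 0.99232 − 1.960
    = 1.6869 − 1.960 = -0.2731 → -0.27
Power = Φ(-0.27) = 0.394.

Power ≈ 0.394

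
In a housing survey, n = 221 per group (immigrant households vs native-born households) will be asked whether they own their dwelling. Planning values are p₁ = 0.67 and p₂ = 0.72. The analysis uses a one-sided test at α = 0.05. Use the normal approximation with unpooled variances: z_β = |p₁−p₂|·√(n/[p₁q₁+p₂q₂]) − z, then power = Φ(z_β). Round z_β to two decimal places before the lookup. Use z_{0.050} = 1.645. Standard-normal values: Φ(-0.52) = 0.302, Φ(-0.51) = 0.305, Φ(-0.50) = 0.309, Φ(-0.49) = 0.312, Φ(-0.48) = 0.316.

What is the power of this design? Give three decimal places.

Power ≈ 0.309

z_β = |p₁−p₂|·√(n/[p₁q₁+p₂q₂]) − z_α
    = 0.05 · √(221/0.4227) − 1.645
    = 0.05 · 22.8655 − 1.645
    = 1.1433 − 1.645 = -0.5017 → -0.50
Power = Φ(-0.50) = 0.309.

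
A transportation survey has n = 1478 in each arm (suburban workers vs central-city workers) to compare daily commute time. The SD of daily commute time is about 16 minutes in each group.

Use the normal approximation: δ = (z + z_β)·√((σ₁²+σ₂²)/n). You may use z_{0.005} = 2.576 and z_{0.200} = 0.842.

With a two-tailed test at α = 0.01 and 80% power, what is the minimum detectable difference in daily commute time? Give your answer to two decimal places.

δ = (z_{α/2} + z_β) · √((σ₁²+σ₂²)/n)
  = (2.576 + 0.842) · √(512/1478)
  = 3.418 · √0.34641
  = 3.418 · 0.5886
  = 2.0117

Minimum detectable difference ≈ 2.01 minutes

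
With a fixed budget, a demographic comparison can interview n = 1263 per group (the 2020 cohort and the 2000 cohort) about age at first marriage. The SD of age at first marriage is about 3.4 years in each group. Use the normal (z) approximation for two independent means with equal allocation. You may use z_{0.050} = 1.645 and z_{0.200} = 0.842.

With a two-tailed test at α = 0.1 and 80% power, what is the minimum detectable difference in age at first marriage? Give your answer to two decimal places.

δ = (z_{α/2} + z_β) · √((σ₁²+σ₂²)/n)
  = (1.645 + 0.842) · √(23.12/1263)
  = 2.487 · √0.01831
  = 2.487 · 0.1353
  = 0.3365

Minimum detectable difference ≈ 0.34 years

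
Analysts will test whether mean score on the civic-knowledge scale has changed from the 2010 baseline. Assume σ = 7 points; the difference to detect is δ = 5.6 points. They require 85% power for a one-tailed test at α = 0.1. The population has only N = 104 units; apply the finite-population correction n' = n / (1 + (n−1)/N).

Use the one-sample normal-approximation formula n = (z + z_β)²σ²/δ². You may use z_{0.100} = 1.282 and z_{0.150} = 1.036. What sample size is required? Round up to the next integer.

n = 8

n = (z_α + z_β)² · σ² / δ²
  = (1.282 + 1.036)² · 7² / 5.6²
  = 5.3731 · 49 / 31.36
  = 8.40
Finite-population correction (N = 104): 8.40 / (1 + (8.40 − 1)/104) = 7.84.
Round up → n = 8.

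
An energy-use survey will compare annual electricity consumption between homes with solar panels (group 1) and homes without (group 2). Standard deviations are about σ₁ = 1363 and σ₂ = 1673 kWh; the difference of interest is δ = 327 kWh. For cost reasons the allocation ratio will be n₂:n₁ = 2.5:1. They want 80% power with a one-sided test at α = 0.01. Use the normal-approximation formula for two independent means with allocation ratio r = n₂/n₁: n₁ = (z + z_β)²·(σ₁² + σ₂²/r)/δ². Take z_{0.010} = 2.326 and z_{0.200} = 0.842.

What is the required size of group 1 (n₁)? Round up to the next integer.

n₁ = 280

n₁ = (z_α + z_β)² · (σ₁² + σ₂²/r) / δ²
   = (2.326 + 0.842)² · (1363² + 1673²/2.5) / 327²
   = 10.0362 · (1857769 + 1119571.6) / 106929
   = 10.0362 · 2977340.6 / 106929
   = 279.45
Round up → n₁ = 280; n₂ = r·n₁ = 2.5 × 280 = 700.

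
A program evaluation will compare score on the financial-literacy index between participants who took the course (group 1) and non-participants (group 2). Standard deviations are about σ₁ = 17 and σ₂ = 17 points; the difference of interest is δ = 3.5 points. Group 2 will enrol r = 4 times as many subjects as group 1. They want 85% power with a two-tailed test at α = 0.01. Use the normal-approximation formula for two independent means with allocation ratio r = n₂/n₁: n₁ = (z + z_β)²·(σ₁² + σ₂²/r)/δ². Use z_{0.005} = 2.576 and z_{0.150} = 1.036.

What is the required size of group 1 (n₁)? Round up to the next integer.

n₁ = (z_{α/2} + z_β)² · (σ₁² + σ₂²/r) / δ²
   = (2.576 + 1.036)² · (17² + 17²/4) / 3.5²
   = 13.0465 · (289 + 72.25) / 12.25
   = 13.0465 · 361.25 / 12.25
   = 384.74
Round up → n₁ = 385; n₂ = r·n₁ = 4 × 385 = 1540.

n₁ = 385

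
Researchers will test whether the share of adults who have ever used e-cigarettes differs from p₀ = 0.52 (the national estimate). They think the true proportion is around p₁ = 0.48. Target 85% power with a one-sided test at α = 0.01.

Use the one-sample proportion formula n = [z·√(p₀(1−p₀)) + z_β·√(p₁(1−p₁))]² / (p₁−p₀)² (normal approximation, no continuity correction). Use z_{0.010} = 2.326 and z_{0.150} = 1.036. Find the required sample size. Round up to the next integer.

n = [z_α·√(p₀q₀) + z_β·√(p₁q₁)]² / (p₁ − p₀)²
  = [2.326·√(0.52·0.48) + 1.036·√(0.48·0.52)]² / (-0.04)²
  = [2.326·0.4996 + 1.036·0.4996]² / 0.0016
  = [1.6797]² / 0.0016
  = 1763.27
Round up → n = 1764.

n = 1764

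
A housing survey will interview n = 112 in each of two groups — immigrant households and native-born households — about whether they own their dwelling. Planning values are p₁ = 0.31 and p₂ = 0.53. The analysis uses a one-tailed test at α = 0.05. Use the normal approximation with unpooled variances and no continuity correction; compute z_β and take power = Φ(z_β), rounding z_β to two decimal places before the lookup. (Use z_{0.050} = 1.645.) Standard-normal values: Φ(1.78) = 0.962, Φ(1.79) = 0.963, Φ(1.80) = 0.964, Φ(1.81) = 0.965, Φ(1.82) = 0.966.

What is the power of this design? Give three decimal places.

z_β = |p₁−p₂|·√(n/[p₁q₁+p₂q₂]) − z_α
    = 0.22 · √(112/0.4630) − 1.645
    = 0.22 · 15.5532 − 1.645
    = 3.4217 − 1.645 = 1.7767 → 1.78
Power = Φ(1.78) = 0.962.

Power ≈ 0.962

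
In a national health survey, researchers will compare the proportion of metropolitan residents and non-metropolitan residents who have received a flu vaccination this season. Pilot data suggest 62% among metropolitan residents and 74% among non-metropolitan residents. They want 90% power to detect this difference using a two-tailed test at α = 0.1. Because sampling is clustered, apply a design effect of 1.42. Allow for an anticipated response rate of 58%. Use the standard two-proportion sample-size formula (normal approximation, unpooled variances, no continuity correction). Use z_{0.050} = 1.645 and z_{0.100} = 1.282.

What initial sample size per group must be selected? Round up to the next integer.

n = (z_{α/2} + z_β)² · [p₁(1−p₁) + p₂(1−p₂)] / (p₁ − p₂)²
  = (1.645 + 1.282)² · (0.62·0.38 + 0.74·0.26) / (-0.12)²
  = (2.927)² · (0.2356 + 0.1924) / 0.0144
  = 8.5673 · 0.4280 / 0.0144
  = 254.64
Design effect: 1.42 × 254.64 = 361.59.
Adjust for 58% response: 361.59 / 0.58 = 623.43.
Round up → n = 624 per group.

n = 624 per group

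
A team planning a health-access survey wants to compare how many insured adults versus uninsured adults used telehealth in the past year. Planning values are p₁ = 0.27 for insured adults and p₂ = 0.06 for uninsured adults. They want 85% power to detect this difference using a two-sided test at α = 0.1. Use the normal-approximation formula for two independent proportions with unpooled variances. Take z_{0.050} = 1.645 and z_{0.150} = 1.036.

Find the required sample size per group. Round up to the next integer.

n = 42 per group

n = (z_{α/2} + z_β)² · [p₁(1−p₁) + p₂(1−p₂)] / (p₁ − p₂)²
  = (1.645 + 1.036)² · (0.27·0.73 + 0.06·0.94) / (0.21)²
  = (2.681)² · (0.1971 + 0.0564) / 0.0441
  = 7.1878 · 0.2535 / 0.0441
  = 41.32
Round up → n = 42 per group.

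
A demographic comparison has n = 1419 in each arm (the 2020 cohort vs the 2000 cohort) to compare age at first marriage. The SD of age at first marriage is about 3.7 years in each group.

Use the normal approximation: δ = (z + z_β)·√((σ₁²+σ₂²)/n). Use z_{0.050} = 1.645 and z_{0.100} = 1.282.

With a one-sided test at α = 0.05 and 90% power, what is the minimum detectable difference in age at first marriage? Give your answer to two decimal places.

Minimum detectable difference ≈ 0.41 years

δ = (z_α + z_β) · √((σ₁²+σ₂²)/n)
  = (1.645 + 1.282) · √(27.38/1419)
  = 2.927 · √0.0193
  = 2.927 · 0.1389
  = 0.4066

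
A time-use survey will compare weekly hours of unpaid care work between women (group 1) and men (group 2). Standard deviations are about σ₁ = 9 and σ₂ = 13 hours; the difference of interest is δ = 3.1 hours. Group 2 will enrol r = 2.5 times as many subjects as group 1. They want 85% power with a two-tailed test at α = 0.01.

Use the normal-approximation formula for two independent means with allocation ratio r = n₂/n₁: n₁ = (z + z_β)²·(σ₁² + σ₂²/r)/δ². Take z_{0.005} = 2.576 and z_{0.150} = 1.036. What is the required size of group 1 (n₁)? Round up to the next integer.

n₁ = 202

n₁ = (z_{α/2} + z_β)² · (σ₁² + σ₂²/r) / δ²
   = (2.576 + 1.036)² · (9² + 13²/2.5) / 3.1²
   = 13.0465 · (81 + 67.6) / 9.61
   = 13.0465 · 148.6 / 9.61
   = 201.74
Round up → n₁ = 202; n₂ = r·n₁ = 2.5 × 202 = 505.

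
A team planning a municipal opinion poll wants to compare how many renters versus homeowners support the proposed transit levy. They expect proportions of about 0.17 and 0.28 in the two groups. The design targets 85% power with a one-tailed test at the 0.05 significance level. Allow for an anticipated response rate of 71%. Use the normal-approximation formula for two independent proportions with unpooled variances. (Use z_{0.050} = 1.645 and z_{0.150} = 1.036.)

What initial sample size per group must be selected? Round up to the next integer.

n = (z_α + z_β)² · [p₁(1−p₁) + p₂(1−p₂)] / (p₁ − p₂)²
  = (1.645 + 1.036)² · (0.17·0.83 + 0.28·0.72) / (-0.11)²
  = (2.681)² · (0.1411 + 0.2016) / 0.0121
  = 7.1878 · 0.3427 / 0.0121
  = 203.57
Adjust for 71% response: 203.57 / 0.71 = 286.72.
Round up → n = 287 per group.

n = 287 per group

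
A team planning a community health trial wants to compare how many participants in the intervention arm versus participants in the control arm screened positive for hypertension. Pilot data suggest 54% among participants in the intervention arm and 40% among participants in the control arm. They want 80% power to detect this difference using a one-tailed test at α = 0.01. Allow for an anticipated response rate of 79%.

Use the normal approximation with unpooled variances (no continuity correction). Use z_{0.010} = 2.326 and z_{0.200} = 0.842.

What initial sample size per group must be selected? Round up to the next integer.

n = 317 per group

n = (z_α + z_β)² · [p₁(1−p₁) + p₂(1−p₂)] / (p₁ − p₂)²
  = (2.326 + 0.842)² · (0.54·0.46 + 0.40·0.60) / (0.14)²
  = (3.168)² · (0.2484 + 0.2400) / 0.0196
  = 10.0362 · 0.4884 / 0.0196
  = 250.09
Adjust for 79% response: 250.09 / 0.79 = 316.56.
Round up → n = 317 per group.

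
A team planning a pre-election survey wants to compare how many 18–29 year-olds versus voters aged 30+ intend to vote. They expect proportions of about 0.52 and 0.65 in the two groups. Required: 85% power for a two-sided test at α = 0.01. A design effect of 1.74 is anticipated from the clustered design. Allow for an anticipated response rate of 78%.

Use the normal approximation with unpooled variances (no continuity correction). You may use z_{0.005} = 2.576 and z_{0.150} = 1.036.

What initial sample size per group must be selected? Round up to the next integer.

n = (z_{α/2} + z_β)² · [p₁(1−p₁) + p₂(1−p₂)] / (p₁ − p₂)²
  = (2.576 + 1.036)² · (0.52·0.48 + 0.65·0.35) / (-0.13)²
  = (3.612)² · (0.2496 + 0.2275) / 0.0169
  = 13.0465 · 0.4771 / 0.0169
  = 368.31
Design effect: 1.74 × 368.31 = 640.87.
Adjust for 78% response: 640.87 / 0.78 = 821.62.
Round up → n = 822 per group.

n = 822 per group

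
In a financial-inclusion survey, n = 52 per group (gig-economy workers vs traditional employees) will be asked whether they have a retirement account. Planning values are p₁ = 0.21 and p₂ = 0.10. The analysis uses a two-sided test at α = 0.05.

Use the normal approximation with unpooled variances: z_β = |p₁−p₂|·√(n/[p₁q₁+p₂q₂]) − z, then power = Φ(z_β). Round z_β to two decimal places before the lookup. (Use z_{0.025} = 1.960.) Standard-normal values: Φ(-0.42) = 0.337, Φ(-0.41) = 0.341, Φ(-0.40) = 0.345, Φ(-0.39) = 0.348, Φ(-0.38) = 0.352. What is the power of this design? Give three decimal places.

z_β = |p₁−p₂|·√(n/[p₁q₁+p₂q₂]) − z_{α/2}
    = 0.11 · √(52/0.2559) − 1.960
    = 0.11 · 14.2550 − 1.960
    = 1.5680 − 1.960 = -0.3920 → -0.39
Power = Φ(-0.39) = 0.348.

Power ≈ 0.348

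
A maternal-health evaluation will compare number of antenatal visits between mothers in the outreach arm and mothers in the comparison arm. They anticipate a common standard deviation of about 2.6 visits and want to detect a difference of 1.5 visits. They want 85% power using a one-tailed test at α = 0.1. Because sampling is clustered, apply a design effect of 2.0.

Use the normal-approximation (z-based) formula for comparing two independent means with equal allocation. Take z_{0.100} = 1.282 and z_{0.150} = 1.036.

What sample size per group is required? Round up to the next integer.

n = (z_α + z_β)² · (σ₁² + σ₂²) / δ²
  = (1.282 + 1.036)² · (2·2.6² = 13.52) / 1.5²
  = 5.3731 · 13.52 / 2.25
  = 32.29
Design effect: 2.0 × 32.29 = 64.57.
Round up → n = 65 per group.

n = 65 per group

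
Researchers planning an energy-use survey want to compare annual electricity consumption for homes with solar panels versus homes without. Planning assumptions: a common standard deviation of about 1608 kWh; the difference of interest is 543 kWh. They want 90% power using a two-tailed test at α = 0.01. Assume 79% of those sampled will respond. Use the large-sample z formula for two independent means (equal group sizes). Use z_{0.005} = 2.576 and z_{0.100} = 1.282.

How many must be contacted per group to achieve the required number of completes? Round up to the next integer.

n = 331 per group

n = (z_{α/2} + z_β)² · (σ₁² + σ₂²) / δ²
  = (2.576 + 1.282)² · (2·1608² = 5171328) / 543²
  = 14.8842 · 5171328 / 294849
  = 261.05
Adjust for 79% response: 261.05 / 0.79 = 330.45.
Round up → n = 331 per group.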